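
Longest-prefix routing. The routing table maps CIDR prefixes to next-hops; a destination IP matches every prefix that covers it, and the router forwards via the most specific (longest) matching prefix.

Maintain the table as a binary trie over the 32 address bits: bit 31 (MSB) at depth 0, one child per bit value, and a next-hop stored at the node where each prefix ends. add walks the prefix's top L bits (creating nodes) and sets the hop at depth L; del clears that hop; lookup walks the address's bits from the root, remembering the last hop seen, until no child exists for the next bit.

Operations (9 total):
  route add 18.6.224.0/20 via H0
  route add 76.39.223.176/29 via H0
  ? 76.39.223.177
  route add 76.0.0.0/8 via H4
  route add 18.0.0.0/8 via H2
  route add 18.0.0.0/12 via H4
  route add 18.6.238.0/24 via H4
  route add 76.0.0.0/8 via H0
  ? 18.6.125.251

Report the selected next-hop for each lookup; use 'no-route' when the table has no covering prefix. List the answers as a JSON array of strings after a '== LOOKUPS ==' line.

Process each operation:
  add 18.6.224.0/20 -> H0 at depth 20
  add 76.39.223.176/29 -> H0 at depth 29
  ? 76.39.223.177  path d0:-→d1:-→d2:-→d3:-→d4:-→d5:-→d6:-→d7:-→d8:-→d9:-→d10:-→d11:-→d12:-→d13:-→d14:-→d15:-→d16:-→d17:-→d18:-→d19:-→d20:-→d21:-→d22:-→d23:-→d24:-→d25:-→d26:-→d27:-→d28:-→d29:H0  best=H0
  add 76.0.0.0/8 -> H4 at depth 8
  add 18.0.0.0/8 -> H2 at depth 8
  add 18.0.0.0/12 -> H4 at depth 12
  add 18.6.238.0/24 -> H4 at depth 24
  add 76.0.0.0/8 -> H0 at depth 8
  ? 18.6.125.251  path d0:-→d1:-→d2:-→d3:-→d4:-→d5:-→d6:-→d7:-→d8:H2→d9:-→d10:-→d11:-→d12:H4→d13:-→d14:-→d15:-→d16:-  best=H4

== LOOKUPS ==
["H0","H4"]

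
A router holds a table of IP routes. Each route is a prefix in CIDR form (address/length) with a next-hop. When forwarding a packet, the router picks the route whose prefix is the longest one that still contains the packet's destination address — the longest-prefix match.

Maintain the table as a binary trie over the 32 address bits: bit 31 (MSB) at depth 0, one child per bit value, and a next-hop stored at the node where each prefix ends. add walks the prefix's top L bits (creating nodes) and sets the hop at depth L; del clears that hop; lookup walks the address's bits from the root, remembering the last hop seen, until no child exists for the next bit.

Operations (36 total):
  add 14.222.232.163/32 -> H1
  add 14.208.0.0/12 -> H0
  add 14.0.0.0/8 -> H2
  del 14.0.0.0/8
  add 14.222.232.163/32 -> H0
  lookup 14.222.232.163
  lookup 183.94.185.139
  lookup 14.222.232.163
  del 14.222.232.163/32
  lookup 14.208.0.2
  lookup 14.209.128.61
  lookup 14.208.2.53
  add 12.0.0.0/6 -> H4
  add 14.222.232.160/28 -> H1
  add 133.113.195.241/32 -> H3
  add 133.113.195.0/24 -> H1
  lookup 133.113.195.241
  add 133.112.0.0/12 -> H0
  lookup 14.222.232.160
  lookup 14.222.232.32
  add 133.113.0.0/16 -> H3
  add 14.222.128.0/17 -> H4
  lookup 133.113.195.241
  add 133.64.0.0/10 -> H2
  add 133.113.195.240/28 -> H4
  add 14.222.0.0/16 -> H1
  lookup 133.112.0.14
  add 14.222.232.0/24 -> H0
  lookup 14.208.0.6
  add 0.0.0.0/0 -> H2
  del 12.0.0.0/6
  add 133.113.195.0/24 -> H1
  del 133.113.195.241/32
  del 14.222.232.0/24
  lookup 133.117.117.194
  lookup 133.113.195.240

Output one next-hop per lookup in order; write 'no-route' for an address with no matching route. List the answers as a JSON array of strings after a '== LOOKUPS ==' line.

Trace:
  + 14.222.232.163/32 (H1) depth=32
  + 14.208.0.0/12 (H0) depth=12
  + 14.0.0.0/8 (H2) depth=8
  - 14.0.0.0/8 clear@8
  + 14.222.232.163/32 (H0) depth=32
  lookup 14.222.232.163: bits 00001110110111101110100010100011 walk d0:-→d1:-→d2:-→d3:-→d4:-→d5:-→d6:-→d7:-→d8:-→d9:-→d10:-→d11:-→d12:H0→d13:-→d14:-→d15:-→d16:-→d17:-→d18:-→d19:-→d20:-→d21:-→d22:-→d23:-→d24:-→d25:-→d26:-→d27:-→d28:-→d29:-→d30:-→d31:-→d32:H0 -> H0
  lookup 183.94.185.139: bits ε walk d0:- -> no-route
  lookup 14.222.232.163: bits 00001110110111101110100010100011 walk d0:-→d1:-→d2:-→d3:-→d4:-→d5:-→d6:-→d7:-→d8:-→d9:-→d10:-→d11:-→d12:H0→d13:-→d14:-→d15:-→d16:-→d17:-→d18:-→d19:-→d20:-→d21:-→d22:-→d23:-→d24:-→d25:-→d26:-→d27:-→d28:-→d29:-→d30:-→d31:-→d32:H0 -> H0
  - 14.222.232.163/32 clear@32
  lookup 14.208.0.2: bits 000011101101 walk d0:-→d1:-→d2:-→d3:-→d4:-→d5:-→d6:-→d7:-→d8:-→d9:-→d10:-→d11:-→d12:H0 -> H0
  lookup 14.209.128.61: bits 000011101101 walk d0:-→d1:-→d2:-→d3:-→d4:-→d5:-→d6:-→d7:-→d8:-→d9:-→d10:-→d11:-→d12:H0 -> H0
  lookup 14.208.2.53: bits 000011101101 walk d0:-→d1:-→d2:-→d3:-→d4:-→d5:-→d6:-→d7:-→d8:-→d9:-→d10:-→d11:-→d12:H0 -> H0
  + 12.0.0.0/6 (H4) depth=6
  + 14.222.232.160/28 (H1) depth=28
  + 133.113.195.241/32 (H3) depth=32
  + 133.113.195.0/24 (H1) depth=24
  lookup 133.113.195.241: bits 10000101011100011100001111110001 walk d0:-→d1:-→d2:-→d3:-→d4:-→d5:-→d6:-→d7:-→d8:-→d9:-→d10:-→d11:-→d12:-→d13:-→d14:-→d15:-→d16:-→d17:-→d18:-→d19:-→d20:-→d21:-→d22:-→d23:-→d24:H1→d25:-→d26:-→d27:-→d28:-→d29:-→d30:-→d31:-→d32:H3 -> H3
  + 133.112.0.0/12 (H0) depth=12
  lookup 14.222.232.160: bits 000011101101111011101000101000 walk d0:-→d1:-→d2:-→d3:-→d4:-→d5:-→d6:H4→d7:-→d8:-→d9:-→d10:-→d11:-→d12:H0→d13:-→d14:-→d15:-→d16:-→d17:-→d18:-→d19:-→d20:-→d21:-→d22:-→d23:-→d24:-→d25:-→d26:-→d27:-→d28:H1→d29:-→d30:- -> H1
  lookup 14.222.232.32: bits 000011101101111011101000 walk d0:-→d1:-→d2:-→d3:-→d4:-→d5:-→d6:H4→d7:-→d8:-→d9:-→d10:-→d11:-→d12:H0→d13:-→d14:-→d15:-→d16:-→d17:-→d18:-→d19:-→d20:-→d21:-→d22:-→d23:-→d24:- -> H0
  + 133.113.0.0/16 (H3) depth=16
  + 14.222.128.0/17 (H4) depth=17
  lookup 133.113.195.241: bits 10000101011100011100001111110001 walk d0:-→d1:-→d2:-→d3:-→d4:-→d5:-→d6:-→d7:-→d8:-→d9:-→d10:-→d11:-→d12:H0→d13:-→d14:-→d15:-→d16:H3→d17:-→d18:-→d19:-→d20:-→d21:-→d22:-→d23:-→d24:H1→d25:-→d26:-→d27:-→d28:-→d29:-→d30:-→d31:-→d32:H3 -> H3
  + 133.64.0.0/10 (H2) depth=10
  + 133.113.195.240/28 (H4) depth=28
  + 14.222.0.0/16 (H1) depth=16
  lookup 133.112.0.14: bits 100001010111000 walk d0:-→d1:-→d2:-→d3:-→d4:-→d5:-→d6:-→d7:-→d8:-→d9:-→d10:H2→d11:-→d12:H0→d13:-→d14:-→d15:- -> H0
  + 14.222.232.0/24 (H0) depth=24
  lookup 14.208.0.6: bits 000011101101 walk d0:-→d1:-→d2:-→d3:-→d4:-→d5:-→d6:H4→d7:-→d8:-→d9:-→d10:-→d11:-→d12:H0 -> H0
  + 0.0.0.0/0 (H2) depth=0
  - 12.0.0.0/6 clear@6
  + 133.113.195.0/24 (H1) depth=24
  - 133.113.195.241/32 clear@32
  - 14.222.232.0/24 clear@24
  lookup 133.117.117.194: bits 1000010101110 walk d0:H2→d1:-→d2:-→d3:-→d4:-→d5:-→d6:-→d7:-→d8:-→d9:-→d10:H2→d11:-→d12:H0→d13:- -> H0
  lookup 133.113.195.240: bits 1000010101110001110000111111000 walk d0:H2→d1:-→d2:-→d3:-→d4:-→d5:-→d6:-→d7:-→d8:-→d9:-→d10:H2→d11:-→d12:H0→d13:-→d14:-→d15:-→d16:H3→d17:-→d18:-→d19:-→d20:-→d21:-→d22:-→d23:-→d24:H1→d25:-→d26:-→d27:-→d28:H4→d29:-→d30:-→d31:- -> H4

== LOOKUPS ==
["H0","no-route","H0","H0","H0","H0","H3","H1","H0","H3","H0","H0","H0","H4"]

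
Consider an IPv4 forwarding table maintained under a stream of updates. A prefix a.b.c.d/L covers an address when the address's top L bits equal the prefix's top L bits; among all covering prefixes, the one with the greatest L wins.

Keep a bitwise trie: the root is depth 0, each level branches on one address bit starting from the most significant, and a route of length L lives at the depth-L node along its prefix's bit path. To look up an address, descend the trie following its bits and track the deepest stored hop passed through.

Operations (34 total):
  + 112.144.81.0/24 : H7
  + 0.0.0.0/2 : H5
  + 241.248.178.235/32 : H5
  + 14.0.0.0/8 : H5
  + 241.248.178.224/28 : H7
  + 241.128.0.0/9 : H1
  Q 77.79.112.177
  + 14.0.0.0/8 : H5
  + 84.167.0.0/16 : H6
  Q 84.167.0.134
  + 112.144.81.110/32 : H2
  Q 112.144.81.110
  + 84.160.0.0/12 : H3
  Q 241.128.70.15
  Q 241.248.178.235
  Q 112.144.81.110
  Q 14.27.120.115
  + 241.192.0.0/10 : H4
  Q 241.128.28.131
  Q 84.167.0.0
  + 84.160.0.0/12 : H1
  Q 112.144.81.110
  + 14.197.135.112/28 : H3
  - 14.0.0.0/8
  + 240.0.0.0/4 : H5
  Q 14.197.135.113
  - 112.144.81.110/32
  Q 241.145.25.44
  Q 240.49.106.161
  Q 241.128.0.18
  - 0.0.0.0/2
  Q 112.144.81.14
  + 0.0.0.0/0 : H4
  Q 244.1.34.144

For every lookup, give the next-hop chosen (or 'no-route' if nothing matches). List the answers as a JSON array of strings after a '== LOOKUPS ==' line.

Process each operation:
  + 112.144.81.0/24 (H7) depth=24
  + 0.0.0.0/2 (H5) depth=2
  + 241.248.178.235/32 (H5) depth=32
  + 14.0.0.0/8 (H5) depth=8
  + 241.248.178.224/28 (H7) depth=28
  + 241.128.0.0/9 (H1) depth=9
  Q 77.79.112.177: descend 01 ; hops seen [∅] ; pick no-route
  + 14.0.0.0/8 (H5) depth=8
  + 84.167.0.0/16 (H6) depth=16
  Q 84.167.0.134: descend 0101010010100111 ; hops seen [H6] ; pick H6
  + 112.144.81.110/32 (H2) depth=32
  Q 112.144.81.110: descend 01110000100100000101000101101110 ; hops seen [H7,H2] ; pick H2
  + 84.160.0.0/12 (H3) depth=12
  Q 241.128.70.15: descend 111100011 ; hops seen [H1] ; pick H1
  Q 241.248.178.235: descend 11110001111110001011001011101011 ; hops seen [H1,H7,H5] ; pick H5
  Q 112.144.81.110: descend 01110000100100000101000101101110 ; hops seen [H7,H2] ; pick H2
  Q 14.27.120.115: descend 00001110 ; hops seen [H5,H5] ; pick H5
  + 241.192.0.0/10 (H4) depth=10
  Q 241.128.28.131: descend 111100011 ; hops seen [H1] ; pick H1
  Q 84.167.0.0: descend 0101010010100111 ; hops seen [H3,H6] ; pick H6
  + 84.160.0.0/12 (H1) depth=12
  Q 112.144.81.110: descend 01110000100100000101000101101110 ; hops seen [H7,H2] ; pick H2
  + 14.197.135.112/28 (H3) depth=28
  - 14.0.0.0/8 clear@8
  + 240.0.0.0/4 (H5) depth=4
  Q 14.197.135.113: descend 0000111011000101100001110111 ; hops seen [H5,H3] ; pick H3
  - 112.144.81.110/32 clear@32
  Q 241.145.25.44: descend 111100011 ; hops seen [H5,H1] ; pick H1
  Q 240.49.106.161: descend 1111000 ; hops seen [H5] ; pick H5
  Q 241.128.0.18: descend 111100011 ; hops seen [H5,H1] ; pick H1
  - 0.0.0.0/2 clear@2
  Q 112.144.81.14: descend 0111000010010000010100010 ; hops seen [H7] ; pick H7
  + 0.0.0.0/0 (H4) depth=0
  Q 244.1.34.144: descend 11110 ; hops seen [H4,H5] ; pick H5

== LOOKUPS ==
["no-route","H6","H2","H1","H5","H2","H5","H1","H6","H2","H3","H1","H5","H1","H7","H5"]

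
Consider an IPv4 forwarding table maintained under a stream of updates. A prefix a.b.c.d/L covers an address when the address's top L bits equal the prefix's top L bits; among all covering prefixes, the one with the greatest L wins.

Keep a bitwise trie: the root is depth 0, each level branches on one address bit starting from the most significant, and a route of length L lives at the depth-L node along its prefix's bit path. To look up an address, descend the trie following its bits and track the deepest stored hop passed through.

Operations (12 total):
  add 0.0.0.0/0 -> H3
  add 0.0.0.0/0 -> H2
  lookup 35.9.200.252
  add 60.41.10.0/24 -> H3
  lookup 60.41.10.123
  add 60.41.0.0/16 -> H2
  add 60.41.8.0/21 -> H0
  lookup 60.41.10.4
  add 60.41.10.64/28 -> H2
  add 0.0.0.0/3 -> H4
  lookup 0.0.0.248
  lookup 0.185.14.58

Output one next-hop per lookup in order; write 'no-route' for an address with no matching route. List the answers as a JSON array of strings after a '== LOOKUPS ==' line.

Trace:
  add 0.0.0.0/0 -> H3 at depth 0
  add 0.0.0.0/0 -> H2 at depth 0
  Q 35.9.200.252: descend ε ; hops seen [H2] ; pick H2
  add 60.41.10.0/24 -> H3 at depth 24
  Q 60.41.10.123: descend 001111000010100100001010 ; hops seen [H2,H3] ; pick H3
  add 60.41.0.0/16 -> H2 at depth 16
  add 60.41.8.0/21 -> H0 at depth 21
  Q 60.41.10.4: descend 001111000010100100001010 ; hops seen [H2,H2,H0,H3] ; pick H3
  add 60.41.10.64/28 -> H2 at depth 28
  add 0.0.0.0/3 -> H4 at depth 3
  Q 0.0.0.248: descend 000 ; hops seen [H2,H4] ; pick H4
  Q 0.185.14.58: descend 000 ; hops seen [H2,H4] ; pick H4

== LOOKUPS ==
["H2","H3","H3","H4","H4"]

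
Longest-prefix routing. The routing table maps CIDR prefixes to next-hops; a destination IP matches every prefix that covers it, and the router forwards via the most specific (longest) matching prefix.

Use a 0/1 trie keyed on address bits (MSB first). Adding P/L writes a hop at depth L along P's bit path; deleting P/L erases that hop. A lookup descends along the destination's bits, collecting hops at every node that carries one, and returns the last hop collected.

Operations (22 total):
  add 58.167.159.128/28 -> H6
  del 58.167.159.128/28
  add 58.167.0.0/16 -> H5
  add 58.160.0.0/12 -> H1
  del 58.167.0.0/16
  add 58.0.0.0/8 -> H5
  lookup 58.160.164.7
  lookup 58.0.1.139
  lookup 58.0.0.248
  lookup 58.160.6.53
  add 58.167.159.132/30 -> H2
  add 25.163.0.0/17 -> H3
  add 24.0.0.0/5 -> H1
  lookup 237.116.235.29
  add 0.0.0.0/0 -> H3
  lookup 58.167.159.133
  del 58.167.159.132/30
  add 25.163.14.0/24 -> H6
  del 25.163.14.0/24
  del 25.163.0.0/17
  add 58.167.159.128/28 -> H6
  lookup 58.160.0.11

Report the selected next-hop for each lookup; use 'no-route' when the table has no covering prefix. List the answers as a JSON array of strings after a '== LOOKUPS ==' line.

Apply in order:
  + 58.167.159.128/28 (H6) depth=28
  del 58.167.159.128/28 (clear depth 28)
  + 58.167.0.0/16 (H5) depth=16
  + 58.160.0.0/12 (H1) depth=12
  del 58.167.0.0/16 (clear depth 16)
  + 58.0.0.0/8 (H5) depth=8
  lookup 58.160.164.7: bits 0011101010100 walk d0:-→d1:-→d2:-→d3:-→d4:-→d5:-→d6:-→d7:-→d8:H5→d9:-→d10:-→d11:-→d12:H1→d13:- -> H1
  lookup 58.0.1.139: bits 00111010 walk d0:-→d1:-→d2:-→d3:-→d4:-→d5:-→d6:-→d7:-→d8:H5 -> H5
  lookup 58.0.0.248: bits 00111010 walk d0:-→d1:-→d2:-→d3:-→d4:-→d5:-→d6:-→d7:-→d8:H5 -> H5
  lookup 58.160.6.53: bits 0011101010100 walk d0:-→d1:-→d2:-→d3:-→d4:-→d5:-→d6:-→d7:-→d8:H5→d9:-→d10:-→d11:-→d12:H1→d13:- -> H1
  + 58.167.159.132/30 (H2) depth=30
  + 25.163.0.0/17 (H3) depth=17
  + 24.0.0.0/5 (H1) depth=5
  lookup 237.116.235.29: bits ε walk d0:- -> no-route
  + 0.0.0.0/0 (H3) depth=0
  lookup 58.167.159.133: bits 001110101010011110011111100001 walk d0:H3→d1:-→d2:-→d3:-→d4:-→d5:-→d6:-→d7:-→d8:H5→d9:-→d10:-→d11:-→d12:H1→d13:-→d14:-→d15:-→d16:-→d17:-→d18:-→d19:-→d20:-→d21:-→d22:-→d23:-→d24:-→d25:-→d26:-→d27:-→d28:-→d29:-→d30:H2 -> H2
  del 58.167.159.132/30 (clear depth 30)
  + 25.163.14.0/24 (H6) depth=24
  del 25.163.14.0/24 (clear depth 24)
  del 25.163.0.0/17 (clear depth 17)
  + 58.167.159.128/28 (H6) depth=28
  lookup 58.160.0.11: bits 0011101010100 walk d0:H3→d1:-→d2:-→d3:-→d4:-→d5:-→d6:-→d7:-→d8:H5→d9:-→d10:-→d11:-→d12:H1→d13:- -> H1

== LOOKUPS ==
["H1","H5","H5","H1","no-route","H2","H1"]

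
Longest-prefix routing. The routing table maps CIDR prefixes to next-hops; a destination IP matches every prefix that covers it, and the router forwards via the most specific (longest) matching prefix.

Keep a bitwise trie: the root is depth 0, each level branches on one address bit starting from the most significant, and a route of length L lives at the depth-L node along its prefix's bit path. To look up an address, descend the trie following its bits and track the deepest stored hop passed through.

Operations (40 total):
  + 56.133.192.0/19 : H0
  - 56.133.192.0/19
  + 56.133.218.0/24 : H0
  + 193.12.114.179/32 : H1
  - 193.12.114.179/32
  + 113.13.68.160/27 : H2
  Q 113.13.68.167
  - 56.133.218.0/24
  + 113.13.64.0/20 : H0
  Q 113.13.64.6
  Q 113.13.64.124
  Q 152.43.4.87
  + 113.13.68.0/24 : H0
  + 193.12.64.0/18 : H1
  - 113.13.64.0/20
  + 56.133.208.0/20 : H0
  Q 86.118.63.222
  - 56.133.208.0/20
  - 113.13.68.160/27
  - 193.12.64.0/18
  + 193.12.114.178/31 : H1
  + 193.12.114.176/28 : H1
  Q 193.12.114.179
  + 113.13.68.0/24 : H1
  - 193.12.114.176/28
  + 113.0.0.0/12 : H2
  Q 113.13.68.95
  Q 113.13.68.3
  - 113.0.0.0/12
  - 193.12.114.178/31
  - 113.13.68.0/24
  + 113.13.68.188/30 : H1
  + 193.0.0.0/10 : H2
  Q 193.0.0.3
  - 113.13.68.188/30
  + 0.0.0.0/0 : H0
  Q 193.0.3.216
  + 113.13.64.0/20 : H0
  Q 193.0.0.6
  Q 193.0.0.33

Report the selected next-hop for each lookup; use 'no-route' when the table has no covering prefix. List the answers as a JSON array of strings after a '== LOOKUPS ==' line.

Apply in order:
  add 56.133.192.0/19 -> H0 at depth 19
  del 56.133.192.0/19 (clear depth 19)
  add 56.133.218.0/24 -> H0 at depth 24
  add 193.12.114.179/32 -> H1 at depth 32
  del 193.12.114.179/32 (clear depth 32)
  add 113.13.68.160/27 -> H2 at depth 27
  ? 113.13.68.167  path d0:-→d1:-→d2:-→d3:-→d4:-→d5:-→d6:-→d7:-→d8:-→d9:-→d10:-→d11:-→d12:-→d13:-→d14:-→d15:-→d16:-→d17:-→d18:-→d19:-→d20:-→d21:-→d22:-→d23:-→d24:-→d25:-→d26:-→d27:H2  best=H2
  del 56.133.218.0/24 (clear depth 24)
  add 113.13.64.0/20 -> H0 at depth 20
  ? 113.13.64.6  path d0:-→d1:-→d2:-→d3:-→d4:-→d5:-→d6:-→d7:-→d8:-→d9:-→d10:-→d11:-→d12:-→d13:-→d14:-→d15:-→d16:-→d17:-→d18:-→d19:-→d20:H0→d21:-  best=H0
  ? 113.13.64.124  path d0:-→d1:-→d2:-→d3:-→d4:-→d5:-→d6:-→d7:-→d8:-→d9:-→d10:-→d11:-→d12:-→d13:-→d14:-→d15:-→d16:-→d17:-→d18:-→d19:-→d20:H0→d21:-  best=H0
  ? 152.43.4.87  path d0:-→d1:-  best=no-route
  add 113.13.68.0/24 -> H0 at depth 24
  add 193.12.64.0/18 -> H1 at depth 18
  del 113.13.64.0/20 (clear depth 20)
  add 56.133.208.0/20 -> H0 at depth 20
  ? 86.118.63.222  path d0:-→d1:-→d2:-  best=no-route
  del 56.133.208.0/20 (clear depth 20)
  del 113.13.68.160/27 (clear depth 27)
  del 193.12.64.0/18 (clear depth 18)
  add 193.12.114.178/31 -> H1 at depth 31
  add 193.12.114.176/28 -> H1 at depth 28
  ? 193.12.114.179  path d0:-→d1:-→d2:-→d3:-→d4:-→d5:-→d6:-→d7:-→d8:-→d9:-→d10:-→d11:-→d12:-→d13:-→d14:-→d15:-→d16:-→d17:-→d18:-→d19:-→d20:-→d21:-→d22:-→d23:-→d24:-→d25:-→d26:-→d27:-→d28:H1→d29:-→d30:-→d31:H1→d32:-  best=H1
  add 113.13.68.0/24 -> H1 at depth 24
  del 193.12.114.176/28 (clear depth 28)
  add 113.0.0.0/12 -> H2 at depth 12
  ? 113.13.68.95  path d0:-→d1:-→d2:-→d3:-→d4:-→d5:-→d6:-→d7:-→d8:-→d9:-→d10:-→d11:-→d12:H2→d13:-→d14:-→d15:-→d16:-→d17:-→d18:-→d19:-→d20:-→d21:-→d22:-→d23:-→d24:H1  best=H1
  ? 113.13.68.3  path d0:-→d1:-→d2:-→d3:-→d4:-→d5:-→d6:-→d7:-→d8:-→d9:-→d10:-→d11:-→d12:H2→d13:-→d14:-→d15:-→d16:-→d17:-→d18:-→d19:-→d20:-→d21:-→d22:-→d23:-→d24:H1  best=H1
  del 113.0.0.0/12 (clear depth 12)
  del 193.12.114.178/31 (clear depth 31)
  del 113.13.68.0/24 (clear depth 24)
  add 113.13.68.188/30 -> H1 at depth 30
  add 193.0.0.0/10 -> H2 at depth 10
  ? 193.0.0.3  path d0:-→d1:-→d2:-→d3:-→d4:-→d5:-→d6:-→d7:-→d8:-→d9:-→d10:H2→d11:-→d12:-  best=H2
  del 113.13.68.188/30 (clear depth 30)
  add 0.0.0.0/0 -> H0 at depth 0
  ? 193.0.3.216  path d0:H0→d1:-→d2:-→d3:-→d4:-→d5:-→d6:-→d7:-→d8:-→d9:-→d10:H2→d11:-→d12:-  best=H2
  add 113.13.64.0/20 -> H0 at depth 20
  ? 193.0.0.6  path d0:H0→d1:-→d2:-→d3:-→d4:-→d5:-→d6:-→d7:-→d8:-→d9:-→d10:H2→d11:-→d12:-  best=H2
  ? 193.0.0.33  path d0:H0→d1:-→d2:-→d3:-→d4:-→d5:-→d6:-→d7:-→d8:-→d9:-→d10:H2→d11:-→d12:-  best=H2

== LOOKUPS ==
["H2","H0","H0","no-route","no-route","H1","H1","H1","H2","H2","H2","H2"]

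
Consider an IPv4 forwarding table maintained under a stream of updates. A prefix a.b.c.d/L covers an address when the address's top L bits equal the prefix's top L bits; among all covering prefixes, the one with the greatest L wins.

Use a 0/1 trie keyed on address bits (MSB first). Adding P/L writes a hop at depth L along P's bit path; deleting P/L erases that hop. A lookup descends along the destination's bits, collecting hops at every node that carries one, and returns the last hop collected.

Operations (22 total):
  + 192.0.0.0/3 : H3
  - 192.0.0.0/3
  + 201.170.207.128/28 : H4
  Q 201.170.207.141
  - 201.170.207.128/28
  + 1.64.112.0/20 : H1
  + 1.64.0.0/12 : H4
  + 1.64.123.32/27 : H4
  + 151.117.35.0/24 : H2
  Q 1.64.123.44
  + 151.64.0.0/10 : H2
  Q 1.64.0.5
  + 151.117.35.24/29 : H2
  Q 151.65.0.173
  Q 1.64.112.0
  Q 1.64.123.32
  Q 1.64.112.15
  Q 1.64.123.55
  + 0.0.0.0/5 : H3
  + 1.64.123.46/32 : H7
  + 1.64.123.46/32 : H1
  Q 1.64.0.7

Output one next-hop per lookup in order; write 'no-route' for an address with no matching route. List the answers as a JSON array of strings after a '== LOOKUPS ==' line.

Process each operation:
  add 192.0.0.0/3 -> H3 at depth 3
  del 192.0.0.0/3 (clear depth 3)
  add 201.170.207.128/28 -> H4 at depth 28
  ? 201.170.207.141  path d0:-→d1:-→d2:-→d3:-→d4:-→d5:-→d6:-→d7:-→d8:-→d9:-→d10:-→d11:-→d12:-→d13:-→d14:-→d15:-→d16:-→d17:-→d18:-→d19:-→d20:-→d21:-→d22:-→d23:-→d24:-→d25:-→d26:-→d27:-→d28:H4  best=H4
  del 201.170.207.128/28 (clear depth 28)
  add 1.64.112.0/20 -> H1 at depth 20
  add 1.64.0.0/12 -> H4 at depth 12
  add 1.64.123.32/27 -> H4 at depth 27
  add 151.117.35.0/24 -> H2 at depth 24
  ? 1.64.123.44  path d0:-→d1:-→d2:-→d3:-→d4:-→d5:-→d6:-→d7:-→d8:-→d9:-→d10:-→d11:-→d12:H4→d13:-→d14:-→d15:-→d16:-→d17:-→d18:-→d19:-→d20:H1→d21:-→d22:-→d23:-→d24:-→d25:-→d26:-→d27:H4  best=H4
  add 151.64.0.0/10 -> H2 at depth 10
  ? 1.64.0.5  path d0:-→d1:-→d2:-→d3:-→d4:-→d5:-→d6:-→d7:-→d8:-→d9:-→d10:-→d11:-→d12:H4→d13:-→d14:-→d15:-→d16:-→d17:-  best=H4
  add 151.117.35.24/29 -> H2 at depth 29
  ? 151.65.0.173  path d0:-→d1:-→d2:-→d3:-→d4:-→d5:-→d6:-→d7:-→d8:-→d9:-→d10:H2  best=H2
  ? 1.64.112.0  path d0:-→d1:-→d2:-→d3:-→d4:-→d5:-→d6:-→d7:-→d8:-→d9:-→d10:-→d11:-→d12:H4→d13:-→d14:-→d15:-→d16:-→d17:-→d18:-→d19:-→d20:H1  best=H1
  ? 1.64.123.32  path d0:-→d1:-→d2:-→d3:-→d4:-→d5:-→d6:-→d7:-→d8:-→d9:-→d10:-→d11:-→d12:H4→d13:-→d14:-→d15:-→d16:-→d17:-→d18:-→d19:-→d20:H1→d21:-→d22:-→d23:-→d24:-→d25:-→d26:-→d27:H4  best=H4
  ? 1.64.112.15  path d0:-→d1:-→d2:-→d3:-→d4:-→d5:-→d6:-→d7:-→d8:-→d9:-→d10:-→d11:-→d12:H4→d13:-→d14:-→d15:-→d16:-→d17:-→d18:-→d19:-→d20:H1  best=H1
  ? 1.64.123.55  path d0:-→d1:-→d2:-→d3:-→d4:-→d5:-→d6:-→d7:-→d8:-→d9:-→d10:-→d11:-→d12:H4→d13:-→d14:-→d15:-→d16:-→d17:-→d18:-→d19:-→d20:H1→d21:-→d22:-→d23:-→d24:-→d25:-→d26:-→d27:H4  best=H4
  add 0.0.0.0/5 -> H3 at depth 5
  add 1.64.123.46/32 -> H7 at depth 32
  add 1.64.123.46/32 -> H1 at depth 32
  ? 1.64.0.7  path d0:-→d1:-→d2:-→d3:-→d4:-→d5:H3→d6:-→d7:-→d8:-→d9:-→d10:-→d11:-→d12:H4→d13:-→d14:-→d15:-→d16:-→d17:-  best=H4

== LOOKUPS ==
["H4","H4","H4","H2","H1","H4","H1","H4","H4"]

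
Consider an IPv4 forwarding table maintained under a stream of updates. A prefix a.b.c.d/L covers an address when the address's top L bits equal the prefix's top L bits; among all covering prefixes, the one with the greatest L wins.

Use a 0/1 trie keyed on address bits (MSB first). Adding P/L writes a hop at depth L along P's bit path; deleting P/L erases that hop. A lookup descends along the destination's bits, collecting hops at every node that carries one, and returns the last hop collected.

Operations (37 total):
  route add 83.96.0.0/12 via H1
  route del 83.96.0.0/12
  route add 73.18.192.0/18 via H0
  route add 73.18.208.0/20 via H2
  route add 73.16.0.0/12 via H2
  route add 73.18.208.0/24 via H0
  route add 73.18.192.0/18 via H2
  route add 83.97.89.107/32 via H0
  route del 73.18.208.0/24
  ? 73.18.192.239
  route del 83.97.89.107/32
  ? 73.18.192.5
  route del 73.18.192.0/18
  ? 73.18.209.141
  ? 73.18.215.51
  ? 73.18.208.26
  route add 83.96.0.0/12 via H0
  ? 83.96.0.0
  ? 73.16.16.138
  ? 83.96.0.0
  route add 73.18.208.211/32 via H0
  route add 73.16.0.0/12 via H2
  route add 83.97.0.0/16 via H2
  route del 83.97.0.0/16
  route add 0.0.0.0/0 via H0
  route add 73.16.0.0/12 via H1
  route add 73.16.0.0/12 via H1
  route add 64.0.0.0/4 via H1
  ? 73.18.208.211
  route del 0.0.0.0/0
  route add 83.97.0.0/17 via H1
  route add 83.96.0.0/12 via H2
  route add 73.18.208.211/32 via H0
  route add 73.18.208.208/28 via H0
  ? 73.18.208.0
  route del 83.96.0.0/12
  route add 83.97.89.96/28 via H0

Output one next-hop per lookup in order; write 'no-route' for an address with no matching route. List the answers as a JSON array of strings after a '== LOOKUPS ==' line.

Apply in order:
  add 83.96.0.0/12 -> H1 at depth 12
  del 83.96.0.0/12 (clear depth 12)
  add 73.18.192.0/18 -> H0 at depth 18
  add 73.18.208.0/20 -> H2 at depth 20
  add 73.16.0.0/12 -> H2 at depth 12
  add 73.18.208.0/24 -> H0 at depth 24
  add 73.18.192.0/18 -> H2 at depth 18
  add 83.97.89.107/32 -> H0 at depth 32
  del 73.18.208.0/24 (clear depth 24)
  lookup 73.18.192.239: bits 0100100100010010110 walk d0:-→d1:-→d2:-→d3:-→d4:-→d5:-→d6:-→d7:-→d8:-→d9:-→d10:-→d11:-→d12:H2→d13:-→d14:-→d15:-→d16:-→d17:-→d18:H2→d19:- -> H2
  del 83.97.89.107/32 (clear depth 32)
  lookup 73.18.192.5: bits 0100100100010010110 walk d0:-→d1:-→d2:-→d3:-→d4:-→d5:-→d6:-→d7:-→d8:-→d9:-→d10:-→d11:-→d12:H2→d13:-→d14:-→d15:-→d16:-→d17:-→d18:H2→d19:- -> H2
  del 73.18.192.0/18 (clear depth 18)
  lookup 73.18.209.141: bits 01001001000100101101000 walk d0:-→d1:-→d2:-→d3:-→d4:-→d5:-→d6:-→d7:-→d8:-→d9:-→d10:-→d11:-→d12:H2→d13:-→d14:-→d15:-→d16:-→d17:-→d18:-→d19:-→d20:H2→d21:-→d22:-→d23:- -> H2
  lookup 73.18.215.51: bits 010010010001001011010 walk d0:-→d1:-→d2:-→d3:-→d4:-→d5:-→d6:-→d7:-→d8:-→d9:-→d10:-→d11:-→d12:H2→d13:-→d14:-→d15:-→d16:-→d17:-→d18:-→d19:-→d20:H2→d21:- -> H2
  lookup 73.18.208.26: bits 010010010001001011010000 walk d0:-→d1:-→d2:-→d3:-→d4:-→d5:-→d6:-→d7:-→d8:-→d9:-→d10:-→d11:-→d12:H2→d13:-→d14:-→d15:-→d16:-→d17:-→d18:-→d19:-→d20:H2→d21:-→d22:-→d23:-→d24:- -> H2
  add 83.96.0.0/12 -> H0 at depth 12
  lookup 83.96.0.0: bits 010100110110000 walk d0:-→d1:-→d2:-→d3:-→d4:-→d5:-→d6:-→d7:-→d8:-→d9:-→d10:-→d11:-→d12:H0→d13:-→d14:-→d15:- -> H0
  lookup 73.16.16.138: bits 01001001000100 walk d0:-→d1:-→d2:-→d3:-→d4:-→d5:-→d6:-→d7:-→d8:-→d9:-→d10:-→d11:-→d12:H2→d13:-→d14:- -> H2
  lookup 83.96.0.0: bits 010100110110000 walk d0:-→d1:-→d2:-→d3:-→d4:-→d5:-→d6:-→d7:-→d8:-→d9:-→d10:-→d11:-→d12:H0→d13:-→d14:-→d15:- -> H0
  add 73.18.208.211/32 -> H0 at depth 32
  add 73.16.0.0/12 -> H2 at depth 12
  add 83.97.0.0/16 -> H2 at depth 16
  del 83.97.0.0/16 (clear depth 16)
  add 0.0.0.0/0 -> H0 at depth 0
  add 73.16.0.0/12 -> H1 at depth 12
  add 73.16.0.0/12 -> H1 at depth 12
  add 64.0.0.0/4 -> H1 at depth 4
  lookup 73.18.208.211: bits 01001001000100101101000011010011 walk d0:H0→d1:-→d2:-→d3:-→d4:H1→d5:-→d6:-→d7:-→d8:-→d9:-→d10:-→d11:-→d12:H1→d13:-→d14:-→d15:-→d16:-→d17:-→d18:-→d19:-→d20:H2→d21:-→d22:-→d23:-→d24:-→d25:-→d26:-→d27:-→d28:-→d29:-→d30:-→d31:-→d32:H0 -> H0
  del 0.0.0.0/0 (clear depth 0)
  add 83.97.0.0/17 -> H1 at depth 17
  add 83.96.0.0/12 -> H2 at depth 12
  add 73.18.208.211/32 -> H0 at depth 32
  add 73.18.208.208/28 -> H0 at depth 28
  lookup 73.18.208.0: bits 010010010001001011010000 walk d0:-→d1:-→d2:-→d3:-→d4:H1→d5:-→d6:-→d7:-→d8:-→d9:-→d10:-→d11:-→d12:H1→d13:-→d14:-→d15:-→d16:-→d17:-→d18:-→d19:-→d20:H2→d21:-→d22:-→d23:-→d24:- -> H2
  del 83.96.0.0/12 (clear depth 12)
  add 83.97.89.96/28 -> H0 at depth 28

== LOOKUPS ==
["H2","H2","H2","H2","H2","H0","H2","H0","H0","H2"]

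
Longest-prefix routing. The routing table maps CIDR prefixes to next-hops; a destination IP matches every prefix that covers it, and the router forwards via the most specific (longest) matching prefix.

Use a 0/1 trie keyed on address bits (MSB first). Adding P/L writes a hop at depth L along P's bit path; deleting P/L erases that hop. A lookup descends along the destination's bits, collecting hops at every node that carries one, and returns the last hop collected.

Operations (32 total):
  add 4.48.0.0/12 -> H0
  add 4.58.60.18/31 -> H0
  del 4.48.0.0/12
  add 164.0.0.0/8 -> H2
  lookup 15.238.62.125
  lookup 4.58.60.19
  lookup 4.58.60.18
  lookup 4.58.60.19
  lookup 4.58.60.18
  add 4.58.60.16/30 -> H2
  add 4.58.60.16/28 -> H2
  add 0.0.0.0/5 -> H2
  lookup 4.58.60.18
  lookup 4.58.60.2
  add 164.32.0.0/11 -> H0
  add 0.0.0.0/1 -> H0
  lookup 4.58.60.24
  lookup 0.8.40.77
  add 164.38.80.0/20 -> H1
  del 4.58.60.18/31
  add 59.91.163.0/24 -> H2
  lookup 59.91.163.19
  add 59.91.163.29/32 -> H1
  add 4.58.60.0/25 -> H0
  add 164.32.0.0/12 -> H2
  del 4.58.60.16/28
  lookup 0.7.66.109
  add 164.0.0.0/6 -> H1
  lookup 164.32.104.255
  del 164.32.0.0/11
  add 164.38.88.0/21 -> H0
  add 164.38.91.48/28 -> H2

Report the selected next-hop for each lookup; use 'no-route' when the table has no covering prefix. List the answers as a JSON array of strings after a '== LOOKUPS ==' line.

Trace:
  add 4.48.0.0/12 -> H0 at depth 12
  add 4.58.60.18/31 -> H0 at depth 31
  - 4.48.0.0/12 clear@12
  add 164.0.0.0/8 -> H2 at depth 8
  ? 15.238.62.125  path d0:-→d1:-→d2:-→d3:-→d4:-  best=no-route
  ? 4.58.60.19  path d0:-→d1:-→d2:-→d3:-→d4:-→d5:-→d6:-→d7:-→d8:-→d9:-→d10:-→d11:-→d12:-→d13:-→d14:-→d15:-→d16:-→d17:-→d18:-→d19:-→d20:-→d21:-→d22:-→d23:-→d24:-→d25:-→d26:-→d27:-→d28:-→d29:-→d30:-→d31:H0  best=H0
  ? 4.58.60.18  path d0:-→d1:-→d2:-→d3:-→d4:-→d5:-→d6:-→d7:-→d8:-→d9:-→d10:-→d11:-→d12:-→d13:-→d14:-→d15:-→d16:-→d17:-→d18:-→d19:-→d20:-→d21:-→d22:-→d23:-→d24:-→d25:-→d26:-→d27:-→d28:-→d29:-→d30:-→d31:H0  best=H0
  ? 4.58.60.19  path d0:-→d1:-→d2:-→d3:-→d4:-→d5:-→d6:-→d7:-→d8:-→d9:-→d10:-→d11:-→d12:-→d13:-→d14:-→d15:-→d16:-→d17:-→d18:-→d19:-→d20:-→d21:-→d22:-→d23:-→d24:-→d25:-→d26:-→d27:-→d28:-→d29:-→d30:-→d31:H0  best=H0
  ? 4.58.60.18  path d0:-→d1:-→d2:-→d3:-→d4:-→d5:-→d6:-→d7:-→d8:-→d9:-→d10:-→d11:-→d12:-→d13:-→d14:-→d15:-→d16:-→d17:-→d18:-→d19:-→d20:-→d21:-→d22:-→d23:-→d24:-→d25:-→d26:-→d27:-→d28:-→d29:-→d30:-→d31:H0  best=H0
  add 4.58.60.16/30 -> H2 at depth 30
  add 4.58.60.16/28 -> H2 at depth 28
  add 0.0.0.0/5 -> H2 at depth 5
  ? 4.58.60.18  path d0:-→d1:-→d2:-→d3:-→d4:-→d5:H2→d6:-→d7:-→d8:-→d9:-→d10:-→d11:-→d12:-→d13:-→d14:-→d15:-→d16:-→d17:-→d18:-→d19:-→d20:-→d21:-→d22:-→d23:-→d24:-→d25:-→d26:-→d27:-→d28:H2→d29:-→d30:H2→d31:H0  best=H0
  ? 4.58.60.2  path d0:-→d1:-→d2:-→d3:-→d4:-→d5:H2→d6:-→d7:-→d8:-→d9:-→d10:-→d11:-→d12:-→d13:-→d14:-→d15:-→d16:-→d17:-→d18:-→d19:-→d20:-→d21:-→d22:-→d23:-→d24:-→d25:-→d26:-→d27:-  best=H2
  add 164.32.0.0/11 -> H0 at depth 11
  add 0.0.0.0/1 -> H0 at depth 1
  ? 4.58.60.24  path d0:-→d1:H0→d2:-→d3:-→d4:-→d5:H2→d6:-→d7:-→d8:-→d9:-→d10:-→d11:-→d12:-→d13:-→d14:-→d15:-→d16:-→d17:-→d18:-→d19:-→d20:-→d21:-→d22:-→d23:-→d24:-→d25:-→d26:-→d27:-→d28:H2  best=H2
  ? 0.8.40.77  path d0:-→d1:H0→d2:-→d3:-→d4:-→d5:H2  best=H2
  add 164.38.80.0/20 -> H1 at depth 20
  - 4.58.60.18/31 clear@31
  add 59.91.163.0/24 -> H2 at depth 24
  ? 59.91.163.19  path d0:-→d1:H0→d2:-→d3:-→d4:-→d5:-→d6:-→d7:-→d8:-→d9:-→d10:-→d11:-→d12:-→d13:-→d14:-→d15:-→d16:-→d17:-→d18:-→d19:-→d20:-→d21:-→d22:-→d23:-→d24:H2  best=H2
  add 59.91.163.29/32 -> H1 at depth 32
  add 4.58.60.0/25 -> H0 at depth 25
  add 164.32.0.0/12 -> H2 at depth 12
  - 4.58.60.16/28 clear@28
  ? 0.7.66.109  path d0:-→d1:H0→d2:-→d3:-→d4:-→d5:H2  best=H2
  add 164.0.0.0/6 -> H1 at depth 6
  ? 164.32.104.255  path d0:-→d1:-→d2:-→d3:-→d4:-→d5:-→d6:H1→d7:-→d8:H2→d9:-→d10:-→d11:H0→d12:H2→d13:-  best=H2
  - 164.32.0.0/11 clear@11
  add 164.38.88.0/21 -> H0 at depth 21
  add 164.38.91.48/28 -> H2 at depth 28

== LOOKUPS ==
["no-route","H0","H0","H0","H0","H0","H2","H2","H2","H2","H2","H2"]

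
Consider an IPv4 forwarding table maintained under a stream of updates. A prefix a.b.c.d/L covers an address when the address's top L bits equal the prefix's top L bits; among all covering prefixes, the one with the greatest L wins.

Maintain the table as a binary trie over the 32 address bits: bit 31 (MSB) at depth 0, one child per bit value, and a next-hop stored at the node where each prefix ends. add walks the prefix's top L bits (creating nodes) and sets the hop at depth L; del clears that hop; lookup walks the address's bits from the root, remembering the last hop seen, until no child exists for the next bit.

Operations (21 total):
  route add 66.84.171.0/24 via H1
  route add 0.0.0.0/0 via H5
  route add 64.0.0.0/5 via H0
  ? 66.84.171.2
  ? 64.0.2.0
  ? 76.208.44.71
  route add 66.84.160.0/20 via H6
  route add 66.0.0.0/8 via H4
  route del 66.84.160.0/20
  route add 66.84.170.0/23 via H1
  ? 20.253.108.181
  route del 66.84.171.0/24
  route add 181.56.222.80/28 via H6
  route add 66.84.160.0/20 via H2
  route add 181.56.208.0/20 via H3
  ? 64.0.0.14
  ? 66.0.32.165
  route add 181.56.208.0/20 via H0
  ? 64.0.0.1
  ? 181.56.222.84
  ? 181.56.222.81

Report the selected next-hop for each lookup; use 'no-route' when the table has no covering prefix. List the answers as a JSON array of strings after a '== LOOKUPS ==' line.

Apply in order:
  add 66.84.171.0/24 -> H1 at depth 24
  add 0.0.0.0/0 -> H5 at depth 0
  add 64.0.0.0/5 -> H0 at depth 5
  lookup 66.84.171.2: bits 010000100101010010101011 walk d0:H5→d1:-→d2:-→d3:-→d4:-→d5:H0→d6:-→d7:-→d8:-→d9:-→d10:-→d11:-→d12:-→d13:-→d14:-→d15:-→d16:-→d17:-→d18:-→d19:-→d20:-→d21:-→d22:-→d23:-→d24:H1 -> H1
  lookup 64.0.2.0: bits 010000 walk d0:H5→d1:-→d2:-→d3:-→d4:-→d5:H0→d6:- -> H0
  lookup 76.208.44.71: bits 0100 walk d0:H5→d1:-→d2:-→d3:-→d4:- -> H5
  add 66.84.160.0/20 -> H6 at depth 20
  add 66.0.0.0/8 -> H4 at depth 8
  - 66.84.160.0/20 clear@20
  add 66.84.170.0/23 -> H1 at depth 23
  lookup 20.253.108.181: bits 0 walk d0:H5→d1:- -> H5
  - 66.84.171.0/24 clear@24
  add 181.56.222.80/28 -> H6 at depth 28
  add 66.84.160.0/20 -> H2 at depth 20
  add 181.56.208.0/20 -> H3 at depth 20
  lookup 64.0.0.14: bits 010000 walk d0:H5→d1:-→d2:-→d3:-→d4:-→d5:H0→d6:- -> H0
  lookup 66.0.32.165: bits 010000100 walk d0:H5→d1:-→d2:-→d3:-→d4:-→d5:H0→d6:-→d7:-→d8:H4→d9:- -> H4
  add 181.56.208.0/20 -> H0 at depth 20
  lookup 64.0.0.1: bits 010000 walk d0:H5→d1:-→d2:-→d3:-→d4:-→d5:H0→d6:- -> H0
  lookup 181.56.222.84: bits 1011010100111000110111100101 walk d0:H5→d1:-→d2:-→d3:-→d4:-→d5:-→d6:-→d7:-→d8:-→d9:-→d10:-→d11:-→d12:-→d13:-→d14:-→d15:-→d16:-→d17:-→d18:-→d19:-→d20:H0→d21:-→d22:-→d23:-→d24:-→d25:-→d26:-→d27:-→d28:H6 -> H6
  lookup 181.56.222.81: bits 1011010100111000110111100101 walk d0:H5→d1:-→d2:-→d3:-→d4:-→d5:-→d6:-→d7:-→d8:-→d9:-→d10:-→d11:-→d12:-→d13:-→d14:-→d15:-→d16:-→d17:-→d18:-→d19:-→d20:H0→d21:-→d22:-→d23:-→d24:-→d25:-→d26:-→d27:-→d28:H6 -> H6

== LOOKUPS ==
["H1","H0","H5","H5","H0","H4","H0","H6","H6"]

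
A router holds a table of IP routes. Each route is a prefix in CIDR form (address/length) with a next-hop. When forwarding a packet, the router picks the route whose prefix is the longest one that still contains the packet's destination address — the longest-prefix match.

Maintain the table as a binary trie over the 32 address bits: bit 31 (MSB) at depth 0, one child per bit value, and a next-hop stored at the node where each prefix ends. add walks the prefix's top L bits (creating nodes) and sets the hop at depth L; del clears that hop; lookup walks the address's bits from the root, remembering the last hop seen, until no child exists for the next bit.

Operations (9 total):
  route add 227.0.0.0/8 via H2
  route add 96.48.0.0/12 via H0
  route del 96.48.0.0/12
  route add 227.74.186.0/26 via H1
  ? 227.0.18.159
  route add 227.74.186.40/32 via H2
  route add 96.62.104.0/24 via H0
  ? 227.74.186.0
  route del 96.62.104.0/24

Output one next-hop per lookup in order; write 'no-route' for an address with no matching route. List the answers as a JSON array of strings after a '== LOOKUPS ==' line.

Process each operation:
  add 227.0.0.0/8 -> H2 at depth 8
  add 96.48.0.0/12 -> H0 at depth 12
  - 96.48.0.0/12 clear@12
  add 227.74.186.0/26 -> H1 at depth 26
  Q 227.0.18.159: descend 111000110 ; hops seen [H2] ; pick H2
  add 227.74.186.40/32 -> H2 at depth 32
  add 96.62.104.0/24 -> H0 at depth 24
  Q 227.74.186.0: descend 11100011010010101011101000 ; hops seen [H2,H1] ; pick H1
  - 96.62.104.0/24 clear@24

== LOOKUPS ==
["H2","H1"]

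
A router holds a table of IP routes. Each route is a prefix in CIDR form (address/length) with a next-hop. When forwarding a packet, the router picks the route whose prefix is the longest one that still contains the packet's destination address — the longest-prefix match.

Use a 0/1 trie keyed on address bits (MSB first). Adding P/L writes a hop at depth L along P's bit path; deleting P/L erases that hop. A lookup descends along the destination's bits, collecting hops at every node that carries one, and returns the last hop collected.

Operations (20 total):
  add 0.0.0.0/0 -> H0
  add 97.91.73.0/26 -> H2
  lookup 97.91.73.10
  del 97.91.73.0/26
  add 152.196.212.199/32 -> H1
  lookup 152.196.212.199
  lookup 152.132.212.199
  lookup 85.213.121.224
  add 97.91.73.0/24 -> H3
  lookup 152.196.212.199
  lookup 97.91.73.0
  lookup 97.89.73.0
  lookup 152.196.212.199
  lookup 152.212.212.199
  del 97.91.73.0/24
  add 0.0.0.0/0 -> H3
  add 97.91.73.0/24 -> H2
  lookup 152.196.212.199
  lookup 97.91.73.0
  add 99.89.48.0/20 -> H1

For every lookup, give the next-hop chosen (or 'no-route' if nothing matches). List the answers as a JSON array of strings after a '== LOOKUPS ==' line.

Trace:
  + 0.0.0.0/0 (H0) depth=0
  + 97.91.73.0/26 (H2) depth=26
  ? 97.91.73.10  path d0:H0→d1:-→d2:-→d3:-→d4:-→d5:-→d6:-→d7:-→d8:-→d9:-→d10:-→d11:-→d12:-→d13:-→d14:-→d15:-→d16:-→d17:-→d18:-→d19:-→d20:-→d21:-→d22:-→d23:-→d24:-→d25:-→d26:H2  best=H2
  - 97.91.73.0/26 clear@26
  + 152.196.212.199/32 (H1) depth=32
  ? 152.196.212.199  path d0:H0→d1:-→d2:-→d3:-→d4:-→d5:-→d6:-→d7:-→d8:-→d9:-→d10:-→d11:-→d12:-→d13:-→d14:-→d15:-→d16:-→d17:-→d18:-→d19:-→d20:-→d21:-→d22:-→d23:-→d24:-→d25:-→d26:-→d27:-→d28:-→d29:-→d30:-→d31:-→d32:H1  best=H1
  ? 152.132.212.199  path d0:H0→d1:-→d2:-→d3:-→d4:-→d5:-→d6:-→d7:-→d8:-→d9:-  best=H0
  ? 85.213.121.224  path d0:H0→d1:-→d2:-  best=H0
  + 97.91.73.0/24 (H3) depth=24
  ? 152.196.212.199  path d0:H0→d1:-→d2:-→d3:-→d4:-→d5:-→d6:-→d7:-→d8:-→d9:-→d10:-→d11:-→d12:-→d13:-→d14:-→d15:-→d16:-→d17:-→d18:-→d19:-→d20:-→d21:-→d22:-→d23:-→d24:-→d25:-→d26:-→d27:-→d28:-→d29:-→d30:-→d31:-→d32:H1  best=H1
  ? 97.91.73.0  path d0:H0→d1:-→d2:-→d3:-→d4:-→d5:-→d6:-→d7:-→d8:-→d9:-→d10:-→d11:-→d12:-→d13:-→d14:-→d15:-→d16:-→d17:-→d18:-→d19:-→d20:-→d21:-→d22:-→d23:-→d24:H3→d25:-→d26:-  best=H3
  ? 97.89.73.0  path d0:H0→d1:-→d2:-→d3:-→d4:-→d5:-→d6:-→d7:-→d8:-→d9:-→d10:-→d11:-→d12:-→d13:-→d14:-  best=H0
  ? 152.196.212.199  path d0:H0→d1:-→d2:-→d3:-→d4:-→d5:-→d6:-→d7:-→d8:-→d9:-→d10:-→d11:-→d12:-→d13:-→d14:-→d15:-→d16:-→d17:-→d18:-→d19:-→d20:-→d21:-→d22:-→d23:-→d24:-→d25:-→d26:-→d27:-→d28:-→d29:-→d30:-→d31:-→d32:H1  best=H1
  ? 152.212.212.199  path d0:H0→d1:-→d2:-→d3:-→d4:-→d5:-→d6:-→d7:-→d8:-→d9:-→d10:-→d11:-  best=H0
  - 97.91.73.0/24 clear@24
  + 0.0.0.0/0 (H3) depth=0
  + 97.91.73.0/24 (H2) depth=24
  ? 152.196.212.199  path d0:H3→d1:-→d2:-→d3:-→d4:-→d5:-→d6:-→d7:-→d8:-→d9:-→d10:-→d11:-→d12:-→d13:-→d14:-→d15:-→d16:-→d17:-→d18:-→d19:-→d20:-→d21:-→d22:-→d23:-→d24:-→d25:-→d26:-→d27:-→d28:-→d29:-→d30:-→d31:-→d32:H1  best=H1
  ? 97.91.73.0  path d0:H3→d1:-→d2:-→d3:-→d4:-→d5:-→d6:-→d7:-→d8:-→d9:-→d10:-→d11:-→d12:-→d13:-→d14:-→d15:-→d16:-→d17:-→d18:-→d19:-→d20:-→d21:-→d22:-→d23:-→d24:H2→d25:-→d26:-  best=H2
  + 99.89.48.0/20 (H1) depth=20

== LOOKUPS ==
["H2","H1","H0","H0","H1","H3","H0","H1","H0","H1","H2"]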